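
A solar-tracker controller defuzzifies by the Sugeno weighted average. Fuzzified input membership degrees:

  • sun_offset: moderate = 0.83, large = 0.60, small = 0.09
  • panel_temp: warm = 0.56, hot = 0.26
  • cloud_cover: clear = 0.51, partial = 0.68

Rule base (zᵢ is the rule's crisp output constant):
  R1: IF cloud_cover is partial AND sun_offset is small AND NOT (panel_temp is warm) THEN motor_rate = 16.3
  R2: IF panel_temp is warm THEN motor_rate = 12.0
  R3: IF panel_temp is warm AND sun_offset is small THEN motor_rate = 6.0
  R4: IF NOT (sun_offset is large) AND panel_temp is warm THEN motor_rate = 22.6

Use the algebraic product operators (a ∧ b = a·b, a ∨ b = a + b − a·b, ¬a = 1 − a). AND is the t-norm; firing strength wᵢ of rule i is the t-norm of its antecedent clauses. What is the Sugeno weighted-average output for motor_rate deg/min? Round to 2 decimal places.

R1 (z=16.3): partial=0.68, small=0.09, ¬warm=1−0.56=0.44; AND[a·b] → w = 0.0269
R2 (z=12.0): warm=0.56 → w = 0.5600
R3 (z=6.0): warm=0.56, small=0.09; AND[a·b] → w = 0.0504
R4 (z=22.6): ¬large=1−0.60=0.40, warm=0.56; AND[a·b] → w = 0.2240
Weighted average = (0.0269·16.3 + 0.5600·12.0 + 0.0504·6.0 + 0.2240·22.6) / (0.0269 + 0.5600 + 0.0504 + 0.2240)
  = 12.5237 / 0.8613 = 14.54

14.54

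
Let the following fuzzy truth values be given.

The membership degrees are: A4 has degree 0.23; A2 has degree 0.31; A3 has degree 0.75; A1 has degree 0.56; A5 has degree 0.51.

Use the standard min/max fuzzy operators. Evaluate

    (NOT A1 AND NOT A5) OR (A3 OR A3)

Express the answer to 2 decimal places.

0.75

NOT A1 = 1 − 0.56 = 0.44
NOT A5 = 1 − 0.51 = 0.49
NOT A1 AND NOT A5 = min(a, b) on (0.44, 0.49) = 0.44
A3 OR A3 = max(a, b) on (0.75, 0.75) = 0.75
(NOT A1 AND NOT A5) OR (A3 OR A3) = max(a, b) on (0.44, 0.75) = 0.75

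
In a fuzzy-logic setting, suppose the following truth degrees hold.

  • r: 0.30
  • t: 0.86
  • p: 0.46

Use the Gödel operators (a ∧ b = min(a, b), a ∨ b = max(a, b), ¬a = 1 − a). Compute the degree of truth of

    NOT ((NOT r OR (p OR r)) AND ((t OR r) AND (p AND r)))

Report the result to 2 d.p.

0.70

NOT r = 1 − 0.30 = 0.70
p OR r = max(a, b) on (0.46, 0.30) = 0.46
NOT r OR (p OR r) = max(a, b) on (0.70, 0.46) = 0.70
t OR r = max(a, b) on (0.86, 0.30) = 0.86
p AND r = min(a, b) on (0.46, 0.30) = 0.30
(t OR r) AND (p AND r) = min(a, b) on (0.86, 0.30) = 0.30
(NOT r OR (p OR r)) AND ((t OR r) AND (p AND r)) = min(a, b) on (0.70, 0.30) = 0.30
NOT ((NOT r OR (p OR r)) AND ((t OR r) AND (p AND r))) = 1 − 0.30 = 0.70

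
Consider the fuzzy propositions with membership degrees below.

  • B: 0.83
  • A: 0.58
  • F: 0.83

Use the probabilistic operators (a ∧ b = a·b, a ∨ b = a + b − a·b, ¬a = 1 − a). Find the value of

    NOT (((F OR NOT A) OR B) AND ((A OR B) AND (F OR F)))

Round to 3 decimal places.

0.113

NOT A = 1 − 0.5800 = 0.4200
F OR NOT A = a + b − a·b on (0.8300, 0.4200) = 0.9014
(F OR NOT A) OR B = a + b − a·b on (0.9014, 0.8300) = 0.9832
A OR B = a + b − a·b on (0.5800, 0.8300) = 0.9286
F OR F = a + b − a·b on (0.8300, 0.8300) = 0.9711
(A OR B) AND (F OR F) = a·b on (0.9286, 0.9711) = 0.9018
((F OR NOT A) OR B) AND ((A OR B) AND (F OR F)) = a·b on (0.9832, 0.9018) = 0.8866
NOT (((F OR NOT A) OR B) AND ((A OR B) AND (F OR F))) = 1 − 0.8866 = 0.1134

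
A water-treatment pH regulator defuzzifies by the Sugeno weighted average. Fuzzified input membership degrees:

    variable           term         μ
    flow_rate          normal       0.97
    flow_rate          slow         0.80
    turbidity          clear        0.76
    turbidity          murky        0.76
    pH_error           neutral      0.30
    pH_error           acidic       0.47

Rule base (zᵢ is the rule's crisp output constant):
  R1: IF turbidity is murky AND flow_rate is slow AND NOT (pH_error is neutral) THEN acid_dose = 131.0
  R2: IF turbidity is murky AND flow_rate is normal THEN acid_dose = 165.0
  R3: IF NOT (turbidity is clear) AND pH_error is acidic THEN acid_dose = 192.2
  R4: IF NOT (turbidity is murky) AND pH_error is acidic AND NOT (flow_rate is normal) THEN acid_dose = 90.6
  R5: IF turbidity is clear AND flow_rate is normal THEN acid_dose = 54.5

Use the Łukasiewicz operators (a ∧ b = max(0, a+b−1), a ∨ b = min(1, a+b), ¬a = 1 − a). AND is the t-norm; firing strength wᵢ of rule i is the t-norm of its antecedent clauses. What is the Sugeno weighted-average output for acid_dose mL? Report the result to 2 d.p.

112.96

R1 (z=131.0): murky=0.76, slow=0.80, ¬neutral=1−0.30=0.70; AND[max(0, a+b−1)] → w = 0.26
R2 (z=165.0): murky=0.76, normal=0.97; AND[max(0, a+b−1)] → w = 0.73
R3 (z=192.2): ¬clear=1−0.76=0.24, acidic=0.47; AND[max(0, a+b−1)] → w = 0.00
R4 (z=90.6): ¬murky=1−0.76=0.24, acidic=0.47, ¬normal=1−0.97=0.03; AND[max(0, a+b−1)] → w = 0.00
R5 (z=54.5): clear=0.76, normal=0.97; AND[max(0, a+b−1)] → w = 0.73
Weighted average = (0.26·131.0 + 0.73·165.0 + 0.00·192.2 + 0.00·90.6 + 0.73·54.5) / (0.26 + 0.73 + 0.00 + 0.00 + 0.73)
  = 194.2950 / 1.7200 = 112.96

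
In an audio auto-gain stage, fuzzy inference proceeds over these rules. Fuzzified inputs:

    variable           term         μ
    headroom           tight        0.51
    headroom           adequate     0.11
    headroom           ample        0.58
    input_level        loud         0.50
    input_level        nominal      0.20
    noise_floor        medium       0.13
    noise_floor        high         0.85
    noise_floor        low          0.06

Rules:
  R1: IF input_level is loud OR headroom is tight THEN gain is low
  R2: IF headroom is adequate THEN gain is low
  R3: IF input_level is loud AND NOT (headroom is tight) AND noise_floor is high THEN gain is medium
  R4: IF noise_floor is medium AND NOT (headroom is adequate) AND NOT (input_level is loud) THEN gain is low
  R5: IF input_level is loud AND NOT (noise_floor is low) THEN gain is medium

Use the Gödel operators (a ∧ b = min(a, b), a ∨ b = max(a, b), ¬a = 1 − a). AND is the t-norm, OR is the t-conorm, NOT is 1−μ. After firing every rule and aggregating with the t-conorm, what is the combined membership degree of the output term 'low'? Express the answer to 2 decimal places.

0.51

R1: loud=0.50, tight=0.51; OR[max(a, b)] → w = 0.51
R2: adequate=0.11 → w = 0.11
R3: loud=0.50, ¬tight=1−0.51=0.49, high=0.85; AND[min(a, b)] → w = 0.49
R4: medium=0.13, ¬adequate=1−0.11=0.89, ¬loud=1−0.50=0.50; AND[min(a, b)] → w = 0.13
R5: loud=0.50, ¬low=1−0.06=0.94; AND[min(a, b)] → w = 0.50
Rules with consequent 'low': {R1, R2, R4} → strengths 0.51, 0.11, 0.13
Aggregate via t-conorm [max(a, b)]: 0.51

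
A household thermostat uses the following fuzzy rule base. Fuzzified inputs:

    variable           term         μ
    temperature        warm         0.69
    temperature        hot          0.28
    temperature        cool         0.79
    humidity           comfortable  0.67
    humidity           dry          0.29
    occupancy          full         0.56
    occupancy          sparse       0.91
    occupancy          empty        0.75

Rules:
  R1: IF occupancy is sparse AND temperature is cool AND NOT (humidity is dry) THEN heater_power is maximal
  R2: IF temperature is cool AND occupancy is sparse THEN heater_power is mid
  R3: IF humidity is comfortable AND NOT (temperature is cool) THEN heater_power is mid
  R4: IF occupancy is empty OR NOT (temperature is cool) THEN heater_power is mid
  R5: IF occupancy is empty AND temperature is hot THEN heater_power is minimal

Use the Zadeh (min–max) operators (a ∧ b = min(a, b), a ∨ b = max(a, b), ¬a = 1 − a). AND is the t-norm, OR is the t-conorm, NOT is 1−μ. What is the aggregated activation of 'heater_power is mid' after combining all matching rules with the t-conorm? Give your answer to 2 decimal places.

0.79

R1: sparse=0.91, cool=0.79, ¬dry=1−0.29=0.71; AND[min(a, b)] → w = 0.71
R2: cool=0.79, sparse=0.91; AND[min(a, b)] → w = 0.79
R3: comfortable=0.67, ¬cool=1−0.79=0.21; AND[min(a, b)] → w = 0.21
R4: empty=0.75, ¬cool=1−0.79=0.21; OR[max(a, b)] → w = 0.75
R5: empty=0.75, hot=0.28; AND[min(a, b)] → w = 0.28
Rules with consequent 'mid': {R2, R3, R4} → strengths 0.79, 0.21, 0.75
Aggregate via t-conorm [max(a, b)]: 0.79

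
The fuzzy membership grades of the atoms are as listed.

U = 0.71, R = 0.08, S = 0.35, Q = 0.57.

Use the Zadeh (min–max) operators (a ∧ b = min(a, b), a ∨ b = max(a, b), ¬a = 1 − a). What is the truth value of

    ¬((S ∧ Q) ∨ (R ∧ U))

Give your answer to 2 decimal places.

0.65

S ∧ Q = min(a, b) on (0.35, 0.57) = 0.35
R ∧ U = min(a, b) on (0.08, 0.71) = 0.08
(S ∧ Q) ∨ (R ∧ U) = max(a, b) on (0.35, 0.08) = 0.35
¬((S ∧ Q) ∨ (R ∧ U)) = 1 − 0.35 = 0.65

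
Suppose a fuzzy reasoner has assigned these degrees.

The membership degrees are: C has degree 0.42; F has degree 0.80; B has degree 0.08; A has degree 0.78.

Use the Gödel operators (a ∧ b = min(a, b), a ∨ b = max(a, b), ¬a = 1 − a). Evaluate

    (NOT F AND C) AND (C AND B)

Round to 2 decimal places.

0.08

NOT F = 1 − 0.80 = 0.20
NOT F AND C = min(a, b) on (0.20, 0.42) = 0.20
C AND B = min(a, b) on (0.42, 0.08) = 0.08
(NOT F AND C) AND (C AND B) = min(a, b) on (0.20, 0.08) = 0.08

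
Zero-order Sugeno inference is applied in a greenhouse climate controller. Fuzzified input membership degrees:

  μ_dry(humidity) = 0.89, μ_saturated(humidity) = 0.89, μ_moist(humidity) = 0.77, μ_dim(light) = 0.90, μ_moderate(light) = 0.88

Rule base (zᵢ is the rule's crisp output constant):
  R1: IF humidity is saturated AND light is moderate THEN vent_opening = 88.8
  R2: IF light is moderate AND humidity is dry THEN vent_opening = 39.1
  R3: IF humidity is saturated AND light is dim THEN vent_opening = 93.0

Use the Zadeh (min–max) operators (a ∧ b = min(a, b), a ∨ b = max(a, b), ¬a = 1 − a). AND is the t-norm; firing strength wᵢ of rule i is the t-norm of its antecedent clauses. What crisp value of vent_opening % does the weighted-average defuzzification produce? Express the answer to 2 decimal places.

73.71

R1 (z=88.8): saturated=0.89, moderate=0.88; AND[min(a, b)] → w = 0.88
R2 (z=39.1): moderate=0.88, dry=0.89; AND[min(a, b)] → w = 0.88
R3 (z=93.0): saturated=0.89, dim=0.90; AND[min(a, b)] → w = 0.89
Weighted average = (0.88·88.8 + 0.88·39.1 + 0.89·93.0) / (0.88 + 0.88 + 0.89)
  = 195.3220 / 2.6500 = 73.71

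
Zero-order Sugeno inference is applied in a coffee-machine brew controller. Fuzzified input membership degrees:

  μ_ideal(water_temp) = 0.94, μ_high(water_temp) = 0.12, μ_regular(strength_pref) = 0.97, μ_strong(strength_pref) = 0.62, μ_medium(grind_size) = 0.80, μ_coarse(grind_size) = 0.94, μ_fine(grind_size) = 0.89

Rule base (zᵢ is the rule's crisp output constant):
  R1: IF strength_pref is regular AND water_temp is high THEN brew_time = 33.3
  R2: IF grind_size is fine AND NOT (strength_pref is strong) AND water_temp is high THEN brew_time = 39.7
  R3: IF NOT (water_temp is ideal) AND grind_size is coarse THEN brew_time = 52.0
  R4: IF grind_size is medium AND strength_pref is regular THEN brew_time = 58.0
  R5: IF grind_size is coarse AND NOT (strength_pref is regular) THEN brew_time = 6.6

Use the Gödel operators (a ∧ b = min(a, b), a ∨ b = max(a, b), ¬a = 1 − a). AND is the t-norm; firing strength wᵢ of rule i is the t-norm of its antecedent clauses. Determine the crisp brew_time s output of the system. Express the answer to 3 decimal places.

R1 (z=33.3): regular=0.97, high=0.12; AND[min(a, b)] → w = 0.12
R2 (z=39.7): fine=0.89, ¬strong=1−0.62=0.38, high=0.12; AND[min(a, b)] → w = 0.12
R3 (z=52.0): ¬ideal=1−0.94=0.06, coarse=0.94; AND[min(a, b)] → w = 0.06
R4 (z=58.0): medium=0.80, regular=0.97; AND[min(a, b)] → w = 0.80
R5 (z=6.6): coarse=0.94, ¬regular=1−0.97=0.03; AND[min(a, b)] → w = 0.03
Weighted average = (0.12·33.3 + 0.12·39.7 + 0.06·52.0 + 0.80·58.0 + 0.03·6.6) / (0.12 + 0.12 + 0.06 + 0.80 + 0.03)
  = 58.4780 / 1.1300 = 51.750

51.750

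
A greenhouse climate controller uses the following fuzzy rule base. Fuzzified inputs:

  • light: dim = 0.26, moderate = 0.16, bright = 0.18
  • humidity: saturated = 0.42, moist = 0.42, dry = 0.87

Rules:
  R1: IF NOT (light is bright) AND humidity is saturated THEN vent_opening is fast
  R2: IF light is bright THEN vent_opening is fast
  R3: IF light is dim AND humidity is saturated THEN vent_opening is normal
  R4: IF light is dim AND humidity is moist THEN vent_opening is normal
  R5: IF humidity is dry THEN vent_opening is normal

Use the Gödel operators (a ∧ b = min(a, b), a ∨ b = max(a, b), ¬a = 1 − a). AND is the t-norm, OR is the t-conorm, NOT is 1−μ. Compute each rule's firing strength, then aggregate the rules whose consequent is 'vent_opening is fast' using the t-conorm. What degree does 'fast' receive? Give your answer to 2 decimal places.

R1: ¬bright=1−0.18=0.82, saturated=0.42; AND[min(a, b)] → w = 0.42
R2: bright=0.18 → w = 0.18
R3: dim=0.26, saturated=0.42; AND[min(a, b)] → w = 0.26
R4: dim=0.26, moist=0.42; AND[min(a, b)] → w = 0.26
R5: dry=0.87 → w = 0.87
Rules with consequent 'fast': {R1, R2} → strengths 0.42, 0.18
Aggregate via t-conorm [max(a, b)]: 0.42

0.42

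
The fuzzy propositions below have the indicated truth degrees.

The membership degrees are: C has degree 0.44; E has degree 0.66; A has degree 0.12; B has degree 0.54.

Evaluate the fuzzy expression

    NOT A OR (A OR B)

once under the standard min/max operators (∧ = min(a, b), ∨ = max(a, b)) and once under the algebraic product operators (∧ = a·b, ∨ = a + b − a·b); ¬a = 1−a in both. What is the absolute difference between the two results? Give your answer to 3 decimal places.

Under standard min/max:
  NOT A = 1 − 0.12 = 0.88
  A OR B = max(a, b) on (0.12, 0.54) = 0.54
  NOT A OR (A OR B) = max(a, b) on (0.88, 0.54) = 0.88
  → value = 0.8800
Under algebraic product:
  NOT A = 1 − 0.1200 = 0.8800
  A OR B = a + b − a·b on (0.1200, 0.5400) = 0.5952
  NOT A OR (A OR B) = a + b − a·b on (0.8800, 0.5952) = 0.9514
  → value = 0.9514
|0.8800 − 0.9514| = 0.071

0.071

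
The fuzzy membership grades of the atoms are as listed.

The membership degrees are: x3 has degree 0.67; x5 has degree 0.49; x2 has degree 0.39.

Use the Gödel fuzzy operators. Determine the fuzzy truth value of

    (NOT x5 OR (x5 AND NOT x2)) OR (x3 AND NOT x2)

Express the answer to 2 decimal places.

0.61

NOT x5 = 1 − 0.49 = 0.51
NOT x2 = 1 − 0.39 = 0.61
x5 AND NOT x2 = min(a, b) on (0.49, 0.61) = 0.49
NOT x5 OR (x5 AND NOT x2) = max(a, b) on (0.51, 0.49) = 0.51
NOT x2 = 1 − 0.39 = 0.61
x3 AND NOT x2 = min(a, b) on (0.67, 0.61) = 0.61
(NOT x5 OR (x5 AND NOT x2)) OR (x3 AND NOT x2) = max(a, b) on (0.51, 0.61) = 0.61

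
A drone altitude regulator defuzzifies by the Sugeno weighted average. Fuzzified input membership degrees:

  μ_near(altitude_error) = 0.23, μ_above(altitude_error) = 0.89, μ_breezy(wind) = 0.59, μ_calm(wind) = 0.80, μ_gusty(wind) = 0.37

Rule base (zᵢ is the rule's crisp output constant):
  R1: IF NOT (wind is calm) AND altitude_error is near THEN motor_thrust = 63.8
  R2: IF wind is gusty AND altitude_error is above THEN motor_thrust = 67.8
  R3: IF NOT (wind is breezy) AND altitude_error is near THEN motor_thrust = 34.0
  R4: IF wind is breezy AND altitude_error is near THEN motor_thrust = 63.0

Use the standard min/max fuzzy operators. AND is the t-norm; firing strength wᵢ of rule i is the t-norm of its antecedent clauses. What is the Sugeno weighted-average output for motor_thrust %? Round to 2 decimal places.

58.40

R1 (z=63.8): ¬calm=1−0.80=0.20, near=0.23; AND[min(a, b)] → w = 0.20
R2 (z=67.8): gusty=0.37, above=0.89; AND[min(a, b)] → w = 0.37
R3 (z=34.0): ¬breezy=1−0.59=0.41, near=0.23; AND[min(a, b)] → w = 0.23
R4 (z=63.0): breezy=0.59, near=0.23; AND[min(a, b)] → w = 0.23
Weighted average = (0.20·63.8 + 0.37·67.8 + 0.23·34.0 + 0.23·63.0) / (0.20 + 0.37 + 0.23 + 0.23)
  = 60.1560 / 1.0300 = 58.40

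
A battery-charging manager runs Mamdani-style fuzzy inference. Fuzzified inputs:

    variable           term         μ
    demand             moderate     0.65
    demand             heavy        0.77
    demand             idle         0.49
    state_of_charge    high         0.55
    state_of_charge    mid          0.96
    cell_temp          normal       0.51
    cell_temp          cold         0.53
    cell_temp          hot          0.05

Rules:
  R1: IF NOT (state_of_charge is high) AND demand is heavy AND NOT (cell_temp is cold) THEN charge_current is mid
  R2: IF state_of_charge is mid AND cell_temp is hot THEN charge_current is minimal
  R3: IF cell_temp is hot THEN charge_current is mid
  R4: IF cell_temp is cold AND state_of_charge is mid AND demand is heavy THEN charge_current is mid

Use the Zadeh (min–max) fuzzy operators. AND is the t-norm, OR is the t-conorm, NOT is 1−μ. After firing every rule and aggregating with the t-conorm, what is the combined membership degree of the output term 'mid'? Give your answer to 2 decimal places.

0.53

R1: ¬high=1−0.55=0.45, heavy=0.77, ¬cold=1−0.53=0.47; AND[min(a, b)] → w = 0.45
R2: mid=0.96, hot=0.05; AND[min(a, b)] → w = 0.05
R3: hot=0.05 → w = 0.05
R4: cold=0.53, mid=0.96, heavy=0.77; AND[min(a, b)] → w = 0.53
Rules with consequent 'mid': {R1, R3, R4} → strengths 0.45, 0.05, 0.53
Aggregate via t-conorm [max(a, b)]: 0.53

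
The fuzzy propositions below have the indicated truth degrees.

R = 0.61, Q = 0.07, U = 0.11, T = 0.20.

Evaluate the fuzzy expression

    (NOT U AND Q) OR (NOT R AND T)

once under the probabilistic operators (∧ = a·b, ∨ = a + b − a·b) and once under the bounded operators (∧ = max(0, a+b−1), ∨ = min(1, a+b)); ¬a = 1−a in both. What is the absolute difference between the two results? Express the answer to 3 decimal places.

0.135

Under probabilistic:
  NOT U = 1 − 0.1100 = 0.8900
  NOT U AND Q = a·b on (0.8900, 0.0700) = 0.0623
  NOT R = 1 − 0.6100 = 0.3900
  NOT R AND T = a·b on (0.3900, 0.2000) = 0.0780
  (NOT U AND Q) OR (NOT R AND T) = a + b − a·b on (0.0623, 0.0780) = 0.1354
  → value = 0.1354
Under bounded:
  NOT U = 1 − 0.11 = 0.89
  NOT U AND Q = max(0, a+b−1) on (0.89, 0.07) = 0.00
  NOT R = 1 − 0.61 = 0.39
  NOT R AND T = max(0, a+b−1) on (0.39, 0.20) = 0.00
  (NOT U AND Q) OR (NOT R AND T) = min(1, a+b) on (0.00, 0.00) = 0.00
  → value = 0.0000
|0.1354 − 0.0000| = 0.135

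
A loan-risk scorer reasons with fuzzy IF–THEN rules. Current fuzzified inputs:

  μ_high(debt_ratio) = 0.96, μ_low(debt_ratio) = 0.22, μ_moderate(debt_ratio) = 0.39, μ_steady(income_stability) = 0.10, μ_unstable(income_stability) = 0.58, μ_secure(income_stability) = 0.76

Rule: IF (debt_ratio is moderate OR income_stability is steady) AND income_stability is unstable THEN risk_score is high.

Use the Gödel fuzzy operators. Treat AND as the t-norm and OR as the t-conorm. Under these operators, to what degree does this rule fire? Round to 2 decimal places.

0.39

firing strength: (moderate=0.39 OR steady=0.10) = 0.39; AND[min(a, b)] with unstable=0.58 → w = 0.39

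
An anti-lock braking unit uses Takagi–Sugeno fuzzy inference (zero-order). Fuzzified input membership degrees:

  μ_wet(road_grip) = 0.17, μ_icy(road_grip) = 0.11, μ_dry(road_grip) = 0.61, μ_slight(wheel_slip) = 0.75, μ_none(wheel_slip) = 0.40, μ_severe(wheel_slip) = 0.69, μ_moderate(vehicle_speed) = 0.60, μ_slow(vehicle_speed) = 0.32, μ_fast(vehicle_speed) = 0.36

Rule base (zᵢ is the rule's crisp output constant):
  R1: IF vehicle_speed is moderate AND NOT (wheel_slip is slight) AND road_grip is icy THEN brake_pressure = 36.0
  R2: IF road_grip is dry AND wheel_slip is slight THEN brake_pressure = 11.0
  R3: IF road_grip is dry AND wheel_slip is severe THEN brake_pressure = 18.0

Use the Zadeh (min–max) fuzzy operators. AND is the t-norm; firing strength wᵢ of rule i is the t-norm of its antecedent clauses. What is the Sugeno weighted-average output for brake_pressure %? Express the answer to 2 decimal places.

16.28

R1 (z=36.0): moderate=0.60, ¬slight=1−0.75=0.25, icy=0.11; AND[min(a, b)] → w = 0.11
R2 (z=11.0): dry=0.61, slight=0.75; AND[min(a, b)] → w = 0.61
R3 (z=18.0): dry=0.61, severe=0.69; AND[min(a, b)] → w = 0.61
Weighted average = (0.11·36.0 + 0.61·11.0 + 0.61·18.0) / (0.11 + 0.61 + 0.61)
  = 21.6500 / 1.3300 = 16.28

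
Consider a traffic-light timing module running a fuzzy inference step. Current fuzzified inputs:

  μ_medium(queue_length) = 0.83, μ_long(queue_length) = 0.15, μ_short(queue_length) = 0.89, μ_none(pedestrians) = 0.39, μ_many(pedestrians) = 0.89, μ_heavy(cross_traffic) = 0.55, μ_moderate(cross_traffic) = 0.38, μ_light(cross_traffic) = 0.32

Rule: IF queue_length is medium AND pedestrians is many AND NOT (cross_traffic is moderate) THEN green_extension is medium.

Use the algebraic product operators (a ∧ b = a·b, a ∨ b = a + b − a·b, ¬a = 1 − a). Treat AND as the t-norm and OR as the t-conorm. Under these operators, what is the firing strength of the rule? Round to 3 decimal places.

firing strength: medium=0.83, many=0.89, ¬moderate=1−0.38=0.62; AND[a·b] → w = 0.4580

0.458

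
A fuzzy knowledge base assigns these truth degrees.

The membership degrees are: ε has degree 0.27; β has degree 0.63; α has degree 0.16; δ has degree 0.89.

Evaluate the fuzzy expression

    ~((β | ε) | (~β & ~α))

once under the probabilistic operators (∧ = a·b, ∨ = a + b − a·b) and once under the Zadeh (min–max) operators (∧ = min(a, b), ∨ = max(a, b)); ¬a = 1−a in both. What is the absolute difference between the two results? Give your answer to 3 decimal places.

Under probabilistic:
  β | ε = a + b − a·b on (0.6300, 0.2700) = 0.7299
  ~β = 1 − 0.6300 = 0.3700
  ~α = 1 − 0.1600 = 0.8400
  ~β & ~α = a·b on (0.3700, 0.8400) = 0.3108
  (β | ε) | (~β & ~α) = a + b − a·b on (0.7299, 0.3108) = 0.8138
  ~((β | ε) | (~β & ~α)) = 1 − 0.8138 = 0.1862
  → value = 0.1862
Under Zadeh (min–max):
  β | ε = max(a, b) on (0.63, 0.27) = 0.63
  ~β = 1 − 0.63 = 0.37
  ~α = 1 − 0.16 = 0.84
  ~β & ~α = min(a, b) on (0.37, 0.84) = 0.37
  (β | ε) | (~β & ~α) = max(a, b) on (0.63, 0.37) = 0.63
  ~((β | ε) | (~β & ~α)) = 1 − 0.63 = 0.37
  → value = 0.3700
|0.1862 − 0.3700| = 0.184

0.184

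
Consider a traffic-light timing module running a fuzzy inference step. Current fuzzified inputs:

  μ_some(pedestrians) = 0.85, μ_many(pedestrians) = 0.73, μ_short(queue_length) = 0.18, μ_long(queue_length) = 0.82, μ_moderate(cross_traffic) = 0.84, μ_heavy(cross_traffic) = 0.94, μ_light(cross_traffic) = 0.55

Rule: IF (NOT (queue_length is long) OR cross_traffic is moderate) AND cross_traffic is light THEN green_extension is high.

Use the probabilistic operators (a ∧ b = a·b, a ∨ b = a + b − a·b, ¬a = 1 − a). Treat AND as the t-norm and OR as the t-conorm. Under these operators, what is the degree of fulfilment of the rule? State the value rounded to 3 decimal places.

firing strength: (¬long=1−0.82=0.18 OR moderate=0.84) = 0.8688; AND[a·b] with light=0.55 → w = 0.4778

0.478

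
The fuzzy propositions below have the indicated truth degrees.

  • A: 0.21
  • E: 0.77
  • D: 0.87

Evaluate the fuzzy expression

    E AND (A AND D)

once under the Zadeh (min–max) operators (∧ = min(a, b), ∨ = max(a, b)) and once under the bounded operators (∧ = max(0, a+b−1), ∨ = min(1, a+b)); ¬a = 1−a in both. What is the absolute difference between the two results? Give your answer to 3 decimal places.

Under Zadeh (min–max):
  A AND D = min(a, b) on (0.21, 0.87) = 0.21
  E AND (A AND D) = min(a, b) on (0.77, 0.21) = 0.21
  → value = 0.2100
Under bounded:
  A AND D = max(0, a+b−1) on (0.21, 0.87) = 0.08
  E AND (A AND D) = max(0, a+b−1) on (0.77, 0.08) = 0.00
  → value = 0.0000
|0.2100 − 0.0000| = 0.210

0.210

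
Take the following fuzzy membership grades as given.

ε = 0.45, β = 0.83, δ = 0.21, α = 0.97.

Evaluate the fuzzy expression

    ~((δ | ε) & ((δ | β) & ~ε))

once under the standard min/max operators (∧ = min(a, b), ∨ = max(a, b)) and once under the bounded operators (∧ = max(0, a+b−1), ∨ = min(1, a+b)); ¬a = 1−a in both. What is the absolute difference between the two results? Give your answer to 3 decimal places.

Under standard min/max:
  δ | ε = max(a, b) on (0.21, 0.45) = 0.45
  δ | β = max(a, b) on (0.21, 0.83) = 0.83
  ~ε = 1 − 0.45 = 0.55
  (δ | β) & ~ε = min(a, b) on (0.83, 0.55) = 0.55
  (δ | ε) & ((δ | β) & ~ε) = min(a, b) on (0.45, 0.55) = 0.45
  ~((δ | ε) & ((δ | β) & ~ε)) = 1 − 0.45 = 0.55
  → value = 0.5500
Under bounded:
  δ | ε = min(1, a+b) on (0.21, 0.45) = 0.66
  δ | β = min(1, a+b) on (0.21, 0.83) = 1.00
  ~ε = 1 − 0.45 = 0.55
  (δ | β) & ~ε = max(0, a+b−1) on (1.00, 0.55) = 0.55
  (δ | ε) & ((δ | β) & ~ε) = max(0, a+b−1) on (0.66, 0.55) = 0.21
  ~((δ | ε) & ((δ | β) & ~ε)) = 1 − 0.21 = 0.79
  → value = 0.7900
|0.5500 − 0.7900| = 0.240

0.240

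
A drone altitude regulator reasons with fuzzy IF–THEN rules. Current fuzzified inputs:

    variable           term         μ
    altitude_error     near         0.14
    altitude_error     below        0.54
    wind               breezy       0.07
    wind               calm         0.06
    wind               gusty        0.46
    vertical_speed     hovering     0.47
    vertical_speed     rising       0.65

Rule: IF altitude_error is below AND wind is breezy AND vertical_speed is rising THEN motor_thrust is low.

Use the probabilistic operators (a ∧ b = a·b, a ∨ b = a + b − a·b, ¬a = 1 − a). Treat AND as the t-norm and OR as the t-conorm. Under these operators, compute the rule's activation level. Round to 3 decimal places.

firing strength: below=0.54, breezy=0.07, rising=0.65; AND[a·b] → w = 0.0246

0.025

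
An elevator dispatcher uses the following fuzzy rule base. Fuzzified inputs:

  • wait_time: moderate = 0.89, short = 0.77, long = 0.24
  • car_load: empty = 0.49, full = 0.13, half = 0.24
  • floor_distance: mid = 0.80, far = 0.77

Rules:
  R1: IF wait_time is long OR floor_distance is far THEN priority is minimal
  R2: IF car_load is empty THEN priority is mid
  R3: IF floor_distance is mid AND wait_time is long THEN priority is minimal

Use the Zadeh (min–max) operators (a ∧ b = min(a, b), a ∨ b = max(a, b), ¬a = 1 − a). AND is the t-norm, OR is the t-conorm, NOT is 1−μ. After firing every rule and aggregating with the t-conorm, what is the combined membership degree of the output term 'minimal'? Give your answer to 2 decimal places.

0.77

R1: long=0.24, far=0.77; OR[max(a, b)] → w = 0.77
R2: empty=0.49 → w = 0.49
R3: mid=0.80, long=0.24; AND[min(a, b)] → w = 0.24
Rules with consequent 'minimal': {R1, R3} → strengths 0.77, 0.24
Aggregate via t-conorm [max(a, b)]: 0.77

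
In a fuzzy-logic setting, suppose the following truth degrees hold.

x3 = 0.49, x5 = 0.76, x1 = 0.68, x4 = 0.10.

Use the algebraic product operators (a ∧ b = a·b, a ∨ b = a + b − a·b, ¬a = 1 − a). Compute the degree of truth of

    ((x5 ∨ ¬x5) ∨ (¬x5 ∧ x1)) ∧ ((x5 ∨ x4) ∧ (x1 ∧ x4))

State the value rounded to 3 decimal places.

¬x5 = 1 − 0.7600 = 0.2400
x5 ∨ ¬x5 = a + b − a·b on (0.7600, 0.2400) = 0.8176
¬x5 = 1 − 0.7600 = 0.2400
¬x5 ∧ x1 = a·b on (0.2400, 0.6800) = 0.1632
(x5 ∨ ¬x5) ∨ (¬x5 ∧ x1) = a + b − a·b on (0.8176, 0.1632) = 0.8474
x5 ∨ x4 = a + b − a·b on (0.7600, 0.1000) = 0.7840
x1 ∧ x4 = a·b on (0.6800, 0.1000) = 0.0680
(x5 ∨ x4) ∧ (x1 ∧ x4) = a·b on (0.7840, 0.0680) = 0.0533
((x5 ∨ ¬x5) ∨ (¬x5 ∧ x1)) ∧ ((x5 ∨ x4) ∧ (x1 ∧ x4)) = a·b on (0.8474, 0.0533) = 0.0452

0.045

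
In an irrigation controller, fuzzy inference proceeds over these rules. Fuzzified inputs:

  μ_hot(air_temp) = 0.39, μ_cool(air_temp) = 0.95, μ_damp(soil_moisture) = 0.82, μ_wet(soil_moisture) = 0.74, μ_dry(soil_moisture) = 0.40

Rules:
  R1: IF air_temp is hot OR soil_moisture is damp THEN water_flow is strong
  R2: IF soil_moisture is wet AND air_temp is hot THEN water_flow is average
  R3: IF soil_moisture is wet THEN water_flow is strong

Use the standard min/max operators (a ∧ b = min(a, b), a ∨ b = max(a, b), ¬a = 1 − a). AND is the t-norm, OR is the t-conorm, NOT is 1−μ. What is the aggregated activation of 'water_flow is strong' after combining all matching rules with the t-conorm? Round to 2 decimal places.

R1: hot=0.39, damp=0.82; OR[max(a, b)] → w = 0.82
R2: wet=0.74, hot=0.39; AND[min(a, b)] → w = 0.39
R3: wet=0.74 → w = 0.74
Rules with consequent 'strong': {R1, R3} → strengths 0.82, 0.74
Aggregate via t-conorm [max(a, b)]: 0.82

0.82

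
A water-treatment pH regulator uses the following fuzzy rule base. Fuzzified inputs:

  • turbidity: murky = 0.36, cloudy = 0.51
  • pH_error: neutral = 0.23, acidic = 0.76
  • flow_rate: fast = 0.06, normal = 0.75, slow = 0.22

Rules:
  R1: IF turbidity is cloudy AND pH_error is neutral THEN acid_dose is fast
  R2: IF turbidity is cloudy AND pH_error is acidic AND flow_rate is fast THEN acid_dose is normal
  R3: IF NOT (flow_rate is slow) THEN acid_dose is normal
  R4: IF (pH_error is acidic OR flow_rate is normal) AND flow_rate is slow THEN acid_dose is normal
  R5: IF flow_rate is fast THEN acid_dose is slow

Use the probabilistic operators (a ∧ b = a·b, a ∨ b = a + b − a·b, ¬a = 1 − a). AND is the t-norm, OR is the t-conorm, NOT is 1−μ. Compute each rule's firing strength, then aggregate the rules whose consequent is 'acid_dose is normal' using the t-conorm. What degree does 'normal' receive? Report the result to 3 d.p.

R1: cloudy=0.51, neutral=0.23; AND[a·b] → w = 0.1173
R2: cloudy=0.51, acidic=0.76, fast=0.06; AND[a·b] → w = 0.0233
R3: ¬slow=1−0.22=0.78 → w = 0.7800
R4: (acidic=0.76 OR normal=0.75) = 0.9400; AND[a·b] with slow=0.22 → w = 0.2068
R5: fast=0.06 → w = 0.0600
Rules with consequent 'normal': {R2, R3, R4} → strengths 0.0233, 0.7800, 0.2068
Aggregate via t-conorm [a + b − a·b]: 0.8296

0.830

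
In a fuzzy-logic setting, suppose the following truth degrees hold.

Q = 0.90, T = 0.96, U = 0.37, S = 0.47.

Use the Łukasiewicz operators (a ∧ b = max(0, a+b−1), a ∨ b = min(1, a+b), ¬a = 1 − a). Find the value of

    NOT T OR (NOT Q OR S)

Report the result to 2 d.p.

NOT T = 1 − 0.96 = 0.04
NOT Q = 1 − 0.90 = 0.10
NOT Q OR S = min(1, a+b) on (0.10, 0.47) = 0.57
NOT T OR (NOT Q OR S) = min(1, a+b) on (0.04, 0.57) = 0.61

0.61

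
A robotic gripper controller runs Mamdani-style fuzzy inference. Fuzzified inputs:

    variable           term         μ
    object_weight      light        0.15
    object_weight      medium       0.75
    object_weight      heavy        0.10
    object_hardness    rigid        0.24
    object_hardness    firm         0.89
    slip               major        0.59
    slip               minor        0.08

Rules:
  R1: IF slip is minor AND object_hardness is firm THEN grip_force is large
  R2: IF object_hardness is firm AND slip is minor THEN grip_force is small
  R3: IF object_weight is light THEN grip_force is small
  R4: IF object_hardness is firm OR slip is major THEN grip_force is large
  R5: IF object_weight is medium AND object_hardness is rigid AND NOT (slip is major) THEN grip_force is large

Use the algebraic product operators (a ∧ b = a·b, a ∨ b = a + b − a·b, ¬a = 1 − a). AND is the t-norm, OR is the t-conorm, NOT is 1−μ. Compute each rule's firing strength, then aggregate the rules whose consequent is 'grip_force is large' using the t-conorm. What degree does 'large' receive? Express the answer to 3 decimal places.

0.961

R1: minor=0.08, firm=0.89; AND[a·b] → w = 0.0712
R2: firm=0.89, minor=0.08; AND[a·b] → w = 0.0712
R3: light=0.15 → w = 0.1500
R4: firm=0.89, major=0.59; OR[a + b − a·b] → w = 0.9549
R5: medium=0.75, rigid=0.24, ¬major=1−0.59=0.41; AND[a·b] → w = 0.0738
Rules with consequent 'large': {R1, R4, R5} → strengths 0.0712, 0.9549, 0.0738
Aggregate via t-conorm [a + b − a·b]: 0.9612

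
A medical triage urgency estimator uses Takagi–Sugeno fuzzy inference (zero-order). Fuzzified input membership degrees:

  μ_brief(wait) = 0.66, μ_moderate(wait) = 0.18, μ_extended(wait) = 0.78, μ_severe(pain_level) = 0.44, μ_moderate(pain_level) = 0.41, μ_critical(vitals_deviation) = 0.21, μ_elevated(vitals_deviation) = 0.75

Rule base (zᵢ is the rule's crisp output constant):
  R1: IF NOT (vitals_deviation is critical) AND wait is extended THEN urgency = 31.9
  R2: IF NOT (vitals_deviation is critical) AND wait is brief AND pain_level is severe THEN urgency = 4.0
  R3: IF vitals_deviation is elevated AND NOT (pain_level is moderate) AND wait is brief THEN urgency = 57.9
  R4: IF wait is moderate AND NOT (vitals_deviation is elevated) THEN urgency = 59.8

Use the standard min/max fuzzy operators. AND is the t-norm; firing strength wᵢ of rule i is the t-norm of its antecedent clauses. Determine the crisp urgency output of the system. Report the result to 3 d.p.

R1 (z=31.9): ¬critical=1−0.21=0.79, extended=0.78; AND[min(a, b)] → w = 0.78
R2 (z=4.0): ¬critical=1−0.21=0.79, brief=0.66, severe=0.44; AND[min(a, b)] → w = 0.44
R3 (z=57.9): elevated=0.75, ¬moderate=1−0.41=0.59, brief=0.66; AND[min(a, b)] → w = 0.59
R4 (z=59.8): moderate=0.18, ¬elevated=1−0.75=0.25; AND[min(a, b)] → w = 0.18
Weighted average = (0.78·31.9 + 0.44·4.0 + 0.59·57.9 + 0.18·59.8) / (0.78 + 0.44 + 0.59 + 0.18)
  = 71.5670 / 1.9900 = 35.963

35.963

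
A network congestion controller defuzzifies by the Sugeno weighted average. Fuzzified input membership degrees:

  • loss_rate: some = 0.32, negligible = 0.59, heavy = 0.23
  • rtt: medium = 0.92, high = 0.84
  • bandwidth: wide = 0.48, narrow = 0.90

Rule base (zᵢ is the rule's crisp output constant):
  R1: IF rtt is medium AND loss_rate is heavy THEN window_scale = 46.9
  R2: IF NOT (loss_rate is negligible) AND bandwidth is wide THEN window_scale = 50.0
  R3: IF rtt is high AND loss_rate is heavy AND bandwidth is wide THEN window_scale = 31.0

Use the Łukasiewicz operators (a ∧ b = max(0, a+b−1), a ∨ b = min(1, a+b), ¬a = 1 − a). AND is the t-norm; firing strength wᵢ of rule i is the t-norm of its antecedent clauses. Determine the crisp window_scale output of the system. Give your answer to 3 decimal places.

46.900

R1 (z=46.9): medium=0.92, heavy=0.23; AND[max(0, a+b−1)] → w = 0.15
R2 (z=50.0): ¬negligible=1−0.59=0.41, wide=0.48; AND[max(0, a+b−1)] → w = 0.00
R3 (z=31.0): high=0.84, heavy=0.23, wide=0.48; AND[max(0, a+b−1)] → w = 0.00
Weighted average = (0.15·46.9 + 0.00·50.0 + 0.00·31.0) / (0.15 + 0.00 + 0.00)
  = 7.0350 / 0.1500 = 46.900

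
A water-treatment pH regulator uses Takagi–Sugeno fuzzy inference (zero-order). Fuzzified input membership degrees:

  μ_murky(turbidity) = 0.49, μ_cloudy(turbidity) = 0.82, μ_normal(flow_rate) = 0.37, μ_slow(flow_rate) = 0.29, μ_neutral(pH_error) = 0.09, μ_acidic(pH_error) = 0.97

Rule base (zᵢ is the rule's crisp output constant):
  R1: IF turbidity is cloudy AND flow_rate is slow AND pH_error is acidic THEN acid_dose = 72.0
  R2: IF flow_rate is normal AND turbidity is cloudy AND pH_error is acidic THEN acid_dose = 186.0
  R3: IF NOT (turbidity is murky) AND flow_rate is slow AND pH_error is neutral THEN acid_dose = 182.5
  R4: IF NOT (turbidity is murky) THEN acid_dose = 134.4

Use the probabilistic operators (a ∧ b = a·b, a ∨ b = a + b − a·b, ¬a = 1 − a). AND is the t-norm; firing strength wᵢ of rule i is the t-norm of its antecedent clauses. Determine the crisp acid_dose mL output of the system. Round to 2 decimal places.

R1 (z=72.0): cloudy=0.82, slow=0.29, acidic=0.97; AND[a·b] → w = 0.2307
R2 (z=186.0): normal=0.37, cloudy=0.82, acidic=0.97; AND[a·b] → w = 0.2943
R3 (z=182.5): ¬murky=1−0.49=0.51, slow=0.29, neutral=0.09; AND[a·b] → w = 0.0133
R4 (z=134.4): ¬murky=1−0.49=0.51 → w = 0.5100
Weighted average = (0.2307·72.0 + 0.2943·186.0 + 0.0133·182.5 + 0.5100·134.4) / (0.2307 + 0.2943 + 0.0133 + 0.5100)
  = 142.3206 / 1.0483 = 135.77

135.77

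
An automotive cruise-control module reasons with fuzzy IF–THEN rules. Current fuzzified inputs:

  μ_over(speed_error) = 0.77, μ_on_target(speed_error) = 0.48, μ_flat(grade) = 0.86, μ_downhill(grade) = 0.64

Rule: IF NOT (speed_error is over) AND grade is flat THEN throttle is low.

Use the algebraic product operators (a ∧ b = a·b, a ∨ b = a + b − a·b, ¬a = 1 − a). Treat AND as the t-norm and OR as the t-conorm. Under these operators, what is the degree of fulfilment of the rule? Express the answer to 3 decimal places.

firing strength: ¬over=1−0.77=0.23, flat=0.86; AND[a·b] → w = 0.1978

0.198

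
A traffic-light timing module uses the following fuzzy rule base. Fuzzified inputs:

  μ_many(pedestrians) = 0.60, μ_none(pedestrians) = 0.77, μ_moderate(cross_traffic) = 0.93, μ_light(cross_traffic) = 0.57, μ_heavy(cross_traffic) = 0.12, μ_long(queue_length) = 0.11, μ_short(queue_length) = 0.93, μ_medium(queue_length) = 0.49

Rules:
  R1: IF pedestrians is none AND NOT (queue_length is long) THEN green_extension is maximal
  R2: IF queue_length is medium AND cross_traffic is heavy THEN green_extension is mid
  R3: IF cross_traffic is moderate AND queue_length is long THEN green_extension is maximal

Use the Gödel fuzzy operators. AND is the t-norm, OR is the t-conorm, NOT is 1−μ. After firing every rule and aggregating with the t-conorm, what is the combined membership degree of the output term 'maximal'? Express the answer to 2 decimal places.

R1: none=0.77, ¬long=1−0.11=0.89; AND[min(a, b)] → w = 0.77
R2: medium=0.49, heavy=0.12; AND[min(a, b)] → w = 0.12
R3: moderate=0.93, long=0.11; AND[min(a, b)] → w = 0.11
Rules with consequent 'maximal': {R1, R3} → strengths 0.77, 0.11
Aggregate via t-conorm [max(a, b)]: 0.77

0.77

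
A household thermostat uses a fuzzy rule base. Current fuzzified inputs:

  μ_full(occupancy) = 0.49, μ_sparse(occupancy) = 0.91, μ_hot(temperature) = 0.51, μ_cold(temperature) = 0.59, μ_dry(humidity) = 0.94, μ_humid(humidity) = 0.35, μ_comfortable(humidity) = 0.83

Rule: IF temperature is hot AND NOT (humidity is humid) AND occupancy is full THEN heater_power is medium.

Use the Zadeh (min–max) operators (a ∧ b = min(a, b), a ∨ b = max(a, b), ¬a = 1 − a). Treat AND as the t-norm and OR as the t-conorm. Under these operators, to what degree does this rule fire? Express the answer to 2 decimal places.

firing strength: hot=0.51, ¬humid=1−0.35=0.65, full=0.49; AND[min(a, b)] → w = 0.49

0.49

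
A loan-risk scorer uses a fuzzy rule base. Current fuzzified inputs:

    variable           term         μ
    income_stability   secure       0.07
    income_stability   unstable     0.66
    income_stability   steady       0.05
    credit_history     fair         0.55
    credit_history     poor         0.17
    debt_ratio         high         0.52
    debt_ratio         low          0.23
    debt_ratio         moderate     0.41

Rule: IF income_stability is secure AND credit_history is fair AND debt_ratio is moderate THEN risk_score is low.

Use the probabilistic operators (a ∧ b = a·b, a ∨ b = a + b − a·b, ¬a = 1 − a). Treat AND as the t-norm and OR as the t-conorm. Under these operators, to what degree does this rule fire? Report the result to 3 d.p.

0.016

firing strength: secure=0.07, fair=0.55, moderate=0.41; AND[a·b] → w = 0.0158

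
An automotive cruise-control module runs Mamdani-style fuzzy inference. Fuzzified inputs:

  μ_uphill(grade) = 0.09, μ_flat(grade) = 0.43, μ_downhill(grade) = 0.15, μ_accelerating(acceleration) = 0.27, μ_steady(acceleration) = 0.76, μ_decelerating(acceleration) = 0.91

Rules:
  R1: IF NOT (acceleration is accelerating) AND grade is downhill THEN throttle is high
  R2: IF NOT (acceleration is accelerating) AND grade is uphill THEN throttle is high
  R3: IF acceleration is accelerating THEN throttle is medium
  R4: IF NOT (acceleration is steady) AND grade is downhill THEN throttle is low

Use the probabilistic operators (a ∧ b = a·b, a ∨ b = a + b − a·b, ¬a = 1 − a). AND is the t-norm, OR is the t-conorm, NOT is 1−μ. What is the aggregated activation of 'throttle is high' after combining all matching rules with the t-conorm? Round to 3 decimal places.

0.168

R1: ¬accelerating=1−0.27=0.73, downhill=0.15; AND[a·b] → w = 0.1095
R2: ¬accelerating=1−0.27=0.73, uphill=0.09; AND[a·b] → w = 0.0657
R3: accelerating=0.27 → w = 0.2700
R4: ¬steady=1−0.76=0.24, downhill=0.15; AND[a·b] → w = 0.0360
Rules with consequent 'high': {R1, R2} → strengths 0.1095, 0.0657
Aggregate via t-conorm [a + b − a·b]: 0.1680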